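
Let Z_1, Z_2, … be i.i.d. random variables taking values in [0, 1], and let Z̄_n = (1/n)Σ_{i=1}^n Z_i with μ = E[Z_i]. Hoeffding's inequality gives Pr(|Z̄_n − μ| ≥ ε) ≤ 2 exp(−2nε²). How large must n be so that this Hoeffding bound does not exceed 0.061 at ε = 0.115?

Require 2·exp(−2nε²) ≤ 0.061, i.e. 2nε² ≥ ln(2/0.061) = 3.490029.
So n ≥ 3.490029 / (2·0.115²) = 131.948.
The smallest integer n is 132.

132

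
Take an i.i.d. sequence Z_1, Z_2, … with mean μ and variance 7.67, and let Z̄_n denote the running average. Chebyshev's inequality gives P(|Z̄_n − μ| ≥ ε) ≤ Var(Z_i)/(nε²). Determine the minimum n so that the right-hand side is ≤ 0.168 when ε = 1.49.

Require 7.67/(n·1.49²) ≤ 0.168, i.e. n ≥ 7.67/(0.168·1.49²) = 20.564.
The smallest integer n is 21.

21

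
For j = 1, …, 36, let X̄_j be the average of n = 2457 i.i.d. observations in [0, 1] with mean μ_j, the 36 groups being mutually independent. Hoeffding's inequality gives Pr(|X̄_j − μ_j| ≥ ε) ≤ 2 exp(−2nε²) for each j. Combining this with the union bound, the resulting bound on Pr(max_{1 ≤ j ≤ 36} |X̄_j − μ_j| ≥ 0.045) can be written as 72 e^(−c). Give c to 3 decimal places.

Union bound over the 36 events: Pr(max_{1 ≤ j ≤ 36} |X̄_j − μ_j| ≥ 0.045) ≤ 36·2·exp(−2nε²) = 72 exp(−2·2457·0.045²).
So c = 2·2457·0.045² = 9.9509.

9.951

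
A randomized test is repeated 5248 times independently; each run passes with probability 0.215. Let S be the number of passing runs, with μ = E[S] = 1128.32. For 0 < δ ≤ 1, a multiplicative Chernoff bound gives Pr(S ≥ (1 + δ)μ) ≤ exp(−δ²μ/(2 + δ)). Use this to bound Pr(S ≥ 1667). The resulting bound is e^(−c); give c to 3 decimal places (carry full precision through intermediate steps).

Write 1667 = (1 + δ)μ, so δ = 1667/1128.32 − 1 = 0.4774178…
Then the exponent is δ²μ/(2 + δ) = (1667 − μ)² / (μ·(2 + δ)) = 103.807844.

103.808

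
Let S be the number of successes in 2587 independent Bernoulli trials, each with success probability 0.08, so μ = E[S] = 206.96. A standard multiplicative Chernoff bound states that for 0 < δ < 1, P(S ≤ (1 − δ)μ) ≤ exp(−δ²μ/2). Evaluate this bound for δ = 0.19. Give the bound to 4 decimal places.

0.0239

Exponent = δ²μ/2 = 0.19²·206.96/2 = 3.7356.
Bound = exp(−3.7356) = 0.02386.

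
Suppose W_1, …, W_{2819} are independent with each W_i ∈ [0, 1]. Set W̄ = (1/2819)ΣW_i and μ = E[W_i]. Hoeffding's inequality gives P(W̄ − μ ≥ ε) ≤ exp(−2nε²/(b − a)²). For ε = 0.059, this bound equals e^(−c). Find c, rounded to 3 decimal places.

19.626

c = 2nε²/(b − a)² = 2·2819·0.059² / 1² = 19.6259.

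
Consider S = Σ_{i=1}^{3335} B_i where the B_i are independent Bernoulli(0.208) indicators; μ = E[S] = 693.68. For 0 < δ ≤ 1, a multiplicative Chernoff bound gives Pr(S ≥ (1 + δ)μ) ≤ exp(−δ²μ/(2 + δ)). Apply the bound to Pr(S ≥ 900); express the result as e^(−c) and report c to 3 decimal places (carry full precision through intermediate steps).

26.710

Write 900 = (1 + δ)μ, so δ = 900/693.68 − 1 = 0.2974282…
Then the exponent is δ²μ/(2 + δ) = (900 − μ)² / (μ·(2 + δ)) = 26.710470.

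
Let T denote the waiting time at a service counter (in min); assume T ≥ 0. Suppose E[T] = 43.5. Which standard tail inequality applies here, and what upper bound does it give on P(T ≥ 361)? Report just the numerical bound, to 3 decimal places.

0.120

Only the mean of a non-negative variable is known, so Markov's inequality is the applicable tail bound.
Markov's inequality: for a non-negative random variable, P(T ≥ a) ≤ E[T]/a.
Here E[T] = 43.5 and a = 361, so the bound is 43.5/361 = 0.1205.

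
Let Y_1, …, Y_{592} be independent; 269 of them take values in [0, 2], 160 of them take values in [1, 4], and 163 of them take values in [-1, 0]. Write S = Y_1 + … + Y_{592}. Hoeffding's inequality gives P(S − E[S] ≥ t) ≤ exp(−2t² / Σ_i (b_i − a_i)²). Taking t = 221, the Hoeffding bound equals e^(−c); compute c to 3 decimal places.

36.462

Σ(b_i − a_i)² = 269·2² + 160·3² + 163·1² = 2679.
c = 2t² / 2679 = 2·221² / 2679 = 36.4621.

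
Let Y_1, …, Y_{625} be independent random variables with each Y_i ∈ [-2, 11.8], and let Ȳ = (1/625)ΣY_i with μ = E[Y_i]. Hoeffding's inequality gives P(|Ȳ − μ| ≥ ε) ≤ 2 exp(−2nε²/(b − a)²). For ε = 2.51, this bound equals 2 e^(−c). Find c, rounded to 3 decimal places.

c = 2nε²/(b − a)² = 2·625·2.51² / 13.8² = 41.3523.

41.352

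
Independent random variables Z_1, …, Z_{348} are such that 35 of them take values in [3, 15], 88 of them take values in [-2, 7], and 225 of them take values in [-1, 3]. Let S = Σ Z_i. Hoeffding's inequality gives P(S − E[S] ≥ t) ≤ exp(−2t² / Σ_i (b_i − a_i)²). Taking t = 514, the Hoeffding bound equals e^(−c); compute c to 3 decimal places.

Σ(b_i − a_i)² = 35·12² + 88·9² + 225·4² = 15768.
c = 2t² / 15768 = 2·514² / 15768 = 33.5104.

33.510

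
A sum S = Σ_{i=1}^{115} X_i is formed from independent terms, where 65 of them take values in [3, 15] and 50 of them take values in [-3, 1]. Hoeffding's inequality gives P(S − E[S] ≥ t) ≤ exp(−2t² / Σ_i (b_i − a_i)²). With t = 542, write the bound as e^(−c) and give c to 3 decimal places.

57.828

Σ(b_i − a_i)² = 65·12² + 50·4² = 10160.
c = 2t² / 10160 = 2·542² / 10160 = 57.8276.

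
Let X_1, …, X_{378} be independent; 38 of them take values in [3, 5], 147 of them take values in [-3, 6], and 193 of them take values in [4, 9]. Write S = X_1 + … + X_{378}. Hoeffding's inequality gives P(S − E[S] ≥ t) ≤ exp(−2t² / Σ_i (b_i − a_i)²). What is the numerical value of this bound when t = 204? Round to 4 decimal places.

Σ(b_i − a_i)² = 38·2² + 147·9² + 193·5² = 16884.
Exponent = 2·204² / 16884 = 4.92964.
Bound = exp(−4.92964) = 0.00723.

0.0072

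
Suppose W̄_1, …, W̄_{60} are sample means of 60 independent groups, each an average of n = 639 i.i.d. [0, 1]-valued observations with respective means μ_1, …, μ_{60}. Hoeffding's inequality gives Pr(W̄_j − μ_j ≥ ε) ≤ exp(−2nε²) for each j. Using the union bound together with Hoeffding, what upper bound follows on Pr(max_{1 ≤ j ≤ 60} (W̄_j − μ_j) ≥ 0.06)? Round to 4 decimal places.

0.6026

Per-experiment Hoeffding bound: exp(−2·639·0.06²) = exp(−4.60080) = 0.010044.
Union bound over 60 events: 60·0.010044 = 0.60263.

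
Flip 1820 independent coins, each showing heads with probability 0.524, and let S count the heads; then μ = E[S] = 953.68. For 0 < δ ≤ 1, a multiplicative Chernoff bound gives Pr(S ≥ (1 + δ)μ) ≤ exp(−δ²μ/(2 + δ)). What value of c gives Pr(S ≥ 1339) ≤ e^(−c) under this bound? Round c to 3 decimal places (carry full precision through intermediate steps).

64.759

Write 1339 = (1 + δ)μ, so δ = 1339/953.68 − 1 = 0.4040349…
Then the exponent is δ²μ/(2 + δ) = (1339 − μ)² / (μ·(2 + δ)) = 64.758929.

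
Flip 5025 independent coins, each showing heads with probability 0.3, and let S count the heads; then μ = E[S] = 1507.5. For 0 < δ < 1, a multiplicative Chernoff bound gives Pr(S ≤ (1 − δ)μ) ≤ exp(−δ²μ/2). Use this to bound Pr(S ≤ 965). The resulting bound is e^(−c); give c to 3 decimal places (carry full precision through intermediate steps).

Write 965 = (1 − δ)μ, so δ = 1 − 965/1507.5 = 0.3598673…
Then the exponent is δ²μ/2 = (μ − 965)²/(2μ) = 97.614013.

97.614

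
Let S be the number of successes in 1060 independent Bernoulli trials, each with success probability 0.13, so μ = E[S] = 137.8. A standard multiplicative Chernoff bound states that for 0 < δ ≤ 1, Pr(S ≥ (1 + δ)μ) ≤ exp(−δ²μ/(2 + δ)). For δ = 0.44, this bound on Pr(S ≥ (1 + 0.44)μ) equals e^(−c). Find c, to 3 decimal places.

c = δ²μ/(2 + δ) = 0.44²·137.8/(2 + 0.44) = 10.9336.

10.934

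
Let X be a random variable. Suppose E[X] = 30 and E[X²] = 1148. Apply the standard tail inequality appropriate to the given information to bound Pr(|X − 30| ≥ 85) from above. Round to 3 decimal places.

0.034

The first two moments determine the variance, so Chebyshev's inequality is the sharpest standard bound available.
Var(X) = E[X²] − (E[X])² = 1148 − 900 = 248.
Chebyshev's inequality: Pr(|X − μ| ≥ t) ≤ Var(X)/t² = 248/7225 = 0.0343.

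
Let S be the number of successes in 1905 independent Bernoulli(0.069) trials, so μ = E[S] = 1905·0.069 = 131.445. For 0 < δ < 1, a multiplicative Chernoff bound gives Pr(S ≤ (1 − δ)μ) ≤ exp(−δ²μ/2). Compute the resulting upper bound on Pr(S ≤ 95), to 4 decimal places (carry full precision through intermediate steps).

Write 95 = (1 − δ)μ, so δ = 1 − 95/131.445 = 0.2772643…
Then the exponent is δ²μ/2 = (μ − 95)²/(2μ) = 5.052448.
Bound = exp(−5.052448) = 0.00639.

0.0064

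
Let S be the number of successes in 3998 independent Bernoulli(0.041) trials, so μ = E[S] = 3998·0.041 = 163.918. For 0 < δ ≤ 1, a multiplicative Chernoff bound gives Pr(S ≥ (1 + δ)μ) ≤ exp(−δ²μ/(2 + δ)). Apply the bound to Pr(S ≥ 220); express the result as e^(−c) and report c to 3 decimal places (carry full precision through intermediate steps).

Write 220 = (1 + δ)μ, so δ = 220/163.918 − 1 = 0.3421345…
Then the exponent is δ²μ/(2 + δ) = (220 − μ)² / (μ·(2 + δ)) = 8.192350.

8.192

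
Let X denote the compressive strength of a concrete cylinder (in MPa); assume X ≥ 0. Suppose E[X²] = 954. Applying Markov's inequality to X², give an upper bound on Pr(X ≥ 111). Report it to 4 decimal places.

0.0774

Since X ≥ 0, the event {X ≥ 111} is the same as {X² ≥ 12321}.
Markov's inequality applied to X² gives Pr(X² ≥ 12321) ≤ E[X²]/12321 = 954/12321 = 0.0774.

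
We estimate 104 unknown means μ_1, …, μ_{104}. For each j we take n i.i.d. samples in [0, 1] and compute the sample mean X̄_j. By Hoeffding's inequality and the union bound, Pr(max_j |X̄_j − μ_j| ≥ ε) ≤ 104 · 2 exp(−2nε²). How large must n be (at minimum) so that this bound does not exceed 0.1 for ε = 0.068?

827

Need 2·104·exp(−2nε²) ≤ 0.1, i.e. exp(−2nε²) ≤ 0.1/208.
So 2nε² ≥ ln(208/0.1) = 7.640123.
Hence n ≥ 7.640123/(2·0.068²) = 826.138.
The smallest integer n is 827.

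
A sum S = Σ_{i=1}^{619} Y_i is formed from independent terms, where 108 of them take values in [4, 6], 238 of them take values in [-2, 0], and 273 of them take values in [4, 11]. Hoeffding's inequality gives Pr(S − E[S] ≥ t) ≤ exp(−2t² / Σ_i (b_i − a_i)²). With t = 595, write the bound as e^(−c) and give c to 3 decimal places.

47.968

Σ(b_i − a_i)² = 108·2² + 238·2² + 273·7² = 14761.
c = 2t² / 14761 = 2·595² / 14761 = 47.9676.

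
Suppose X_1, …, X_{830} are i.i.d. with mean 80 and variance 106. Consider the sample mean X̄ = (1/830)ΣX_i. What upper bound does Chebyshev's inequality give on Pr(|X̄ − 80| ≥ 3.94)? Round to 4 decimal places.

Var(X̄) = Var(X_i)/n = 106/830 = 0.12771.
Chebyshev: Pr(|X̄ − 80| ≥ 3.94) ≤ Var(X̄)/(3.94)² = 106/(830·3.94²) = 0.0082.

0.0082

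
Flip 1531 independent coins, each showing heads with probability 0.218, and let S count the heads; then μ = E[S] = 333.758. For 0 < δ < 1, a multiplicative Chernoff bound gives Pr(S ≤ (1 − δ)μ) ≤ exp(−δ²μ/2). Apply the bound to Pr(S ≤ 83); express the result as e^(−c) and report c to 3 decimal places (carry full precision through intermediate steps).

Write 83 = (1 − δ)μ, so δ = 1 − 83/333.758 = 0.7513168…
Then the exponent is δ²μ/2 = (μ − 83)²/(2μ) = 94.199352.

94.199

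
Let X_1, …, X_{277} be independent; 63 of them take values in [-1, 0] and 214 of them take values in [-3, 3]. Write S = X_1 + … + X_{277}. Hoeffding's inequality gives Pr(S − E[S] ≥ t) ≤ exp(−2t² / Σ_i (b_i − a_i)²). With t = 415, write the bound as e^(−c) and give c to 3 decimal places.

Σ(b_i − a_i)² = 63·1² + 214·6² = 7767.
c = 2t² / 7767 = 2·415² / 7767 = 44.3479.

44.348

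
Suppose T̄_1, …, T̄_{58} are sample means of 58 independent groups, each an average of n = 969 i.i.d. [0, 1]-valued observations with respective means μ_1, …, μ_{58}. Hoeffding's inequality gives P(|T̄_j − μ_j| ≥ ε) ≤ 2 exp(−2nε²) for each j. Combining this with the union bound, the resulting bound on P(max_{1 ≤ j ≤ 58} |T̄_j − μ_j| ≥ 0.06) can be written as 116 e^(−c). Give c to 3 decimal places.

Union bound over the 58 events: P(max_{1 ≤ j ≤ 58} |T̄_j − μ_j| ≥ 0.06) ≤ 58·2·exp(−2nε²) = 116 exp(−2·969·0.06²).
So c = 2·969·0.06² = 6.9768.

6.977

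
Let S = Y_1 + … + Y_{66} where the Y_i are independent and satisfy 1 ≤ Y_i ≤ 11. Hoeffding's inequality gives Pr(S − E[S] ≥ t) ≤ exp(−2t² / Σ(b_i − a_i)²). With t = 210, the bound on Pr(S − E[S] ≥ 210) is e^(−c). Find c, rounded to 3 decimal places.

13.364

Σ(b_i − a_i)² = 66·(10)² = 6600.
c = 2t²/6600 = 2·210²/6600 = 13.3636.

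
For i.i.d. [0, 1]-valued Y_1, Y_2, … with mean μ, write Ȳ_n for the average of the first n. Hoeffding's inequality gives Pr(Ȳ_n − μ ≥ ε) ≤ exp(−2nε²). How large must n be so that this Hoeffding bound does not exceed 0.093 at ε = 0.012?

Require exp(−2nε²) ≤ 0.093, i.e. 2nε² ≥ ln(1/0.093) = 2.375156.
So n ≥ 2.375156 / (2·0.012²) = 8247.069.
The smallest integer n is 8248.

8248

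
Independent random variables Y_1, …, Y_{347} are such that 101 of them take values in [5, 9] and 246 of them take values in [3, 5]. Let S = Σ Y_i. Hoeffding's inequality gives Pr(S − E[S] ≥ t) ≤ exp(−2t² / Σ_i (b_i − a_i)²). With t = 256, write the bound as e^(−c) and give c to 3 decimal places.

Σ(b_i − a_i)² = 101·4² + 246·2² = 2600.
c = 2t² / 2600 = 2·256² / 2600 = 50.4123.

50.412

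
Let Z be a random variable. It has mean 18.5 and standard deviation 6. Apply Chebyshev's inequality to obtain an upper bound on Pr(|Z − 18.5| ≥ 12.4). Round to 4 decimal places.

0.2341

Chebyshev: Pr(|Z − μ| ≥ t) ≤ Var(Z)/t².
Var(Z) = σ² = 6² = 36.
Bound = 36 / 153.76 = 0.2341.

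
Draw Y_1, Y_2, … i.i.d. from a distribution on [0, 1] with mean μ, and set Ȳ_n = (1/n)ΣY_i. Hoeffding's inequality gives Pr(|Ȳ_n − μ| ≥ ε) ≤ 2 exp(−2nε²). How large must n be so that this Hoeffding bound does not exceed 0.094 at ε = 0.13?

Require 2·exp(−2nε²) ≤ 0.094, i.e. 2nε² ≥ ln(2/0.094) = 3.057608.
So n ≥ 3.057608 / (2·0.13²) = 90.462.
The smallest integer n is 91.

91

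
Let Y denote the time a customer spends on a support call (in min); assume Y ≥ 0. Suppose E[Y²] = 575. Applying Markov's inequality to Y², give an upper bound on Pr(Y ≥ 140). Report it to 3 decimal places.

0.029

Since Y ≥ 0, the event {Y ≥ 140} is the same as {Y² ≥ 19600}.
Markov's inequality applied to Y² gives Pr(Y² ≥ 19600) ≤ E[Y²]/19600 = 575/19600 = 0.0293.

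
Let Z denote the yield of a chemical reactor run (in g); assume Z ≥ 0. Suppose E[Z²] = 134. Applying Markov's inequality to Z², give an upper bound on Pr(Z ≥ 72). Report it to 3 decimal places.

Since Z ≥ 0, the event {Z ≥ 72} is the same as {Z² ≥ 5184}.
Markov's inequality applied to Z² gives Pr(Z² ≥ 5184) ≤ E[Z²]/5184 = 134/5184 = 0.0258.

0.026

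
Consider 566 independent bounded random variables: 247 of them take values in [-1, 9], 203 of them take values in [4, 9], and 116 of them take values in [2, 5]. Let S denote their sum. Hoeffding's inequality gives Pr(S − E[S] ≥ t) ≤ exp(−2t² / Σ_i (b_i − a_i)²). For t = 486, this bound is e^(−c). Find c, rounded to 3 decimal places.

15.328

Σ(b_i − a_i)² = 247·10² + 203·5² + 116·3² = 30819.
c = 2t² / 30819 = 2·486² / 30819 = 15.3279.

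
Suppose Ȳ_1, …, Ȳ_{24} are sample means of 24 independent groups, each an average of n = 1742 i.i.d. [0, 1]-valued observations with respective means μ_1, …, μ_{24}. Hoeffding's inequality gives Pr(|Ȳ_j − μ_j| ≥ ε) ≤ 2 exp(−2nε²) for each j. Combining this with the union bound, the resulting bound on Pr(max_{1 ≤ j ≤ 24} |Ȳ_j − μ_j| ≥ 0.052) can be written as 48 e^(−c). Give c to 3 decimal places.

9.421

Union bound over the 24 events: Pr(max_{1 ≤ j ≤ 24} |Ȳ_j − μ_j| ≥ 0.052) ≤ 24·2·exp(−2nε²) = 48 exp(−2·1742·0.052²).
So c = 2·1742·0.052² = 9.4207.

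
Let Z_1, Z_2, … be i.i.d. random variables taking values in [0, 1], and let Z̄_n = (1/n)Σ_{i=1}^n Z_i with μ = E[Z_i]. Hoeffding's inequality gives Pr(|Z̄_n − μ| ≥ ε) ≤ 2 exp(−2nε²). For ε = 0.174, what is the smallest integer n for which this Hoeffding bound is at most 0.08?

54

Require 2·exp(−2nε²) ≤ 0.08, i.e. 2nε² ≥ ln(2/0.08) = 3.218876.
So n ≥ 3.218876 / (2·0.174²) = 53.159.
The smallest integer n is 54.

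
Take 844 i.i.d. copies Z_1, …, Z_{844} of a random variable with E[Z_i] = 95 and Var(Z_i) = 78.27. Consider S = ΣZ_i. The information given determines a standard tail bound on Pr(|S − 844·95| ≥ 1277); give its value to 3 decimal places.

With mean and variance of each term known, Chebyshev's inequality bounds the deviation of the sum (or sample mean).
Var(S) = n·Var(Z_i) = 844·78.27 = 66059.88.
Chebyshev: Pr(|S − 844·95| ≥ 1277) ≤ Var(S)/1277² = 66059.88/1630729 = 0.0405.

0.041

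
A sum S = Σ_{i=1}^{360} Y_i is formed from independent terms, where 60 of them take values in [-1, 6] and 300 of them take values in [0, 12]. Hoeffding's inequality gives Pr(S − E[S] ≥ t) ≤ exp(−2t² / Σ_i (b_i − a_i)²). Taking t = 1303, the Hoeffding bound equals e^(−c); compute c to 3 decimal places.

Σ(b_i − a_i)² = 60·7² + 300·12² = 46140.
c = 2t² / 46140 = 2·1303² / 46140 = 73.5938.

73.594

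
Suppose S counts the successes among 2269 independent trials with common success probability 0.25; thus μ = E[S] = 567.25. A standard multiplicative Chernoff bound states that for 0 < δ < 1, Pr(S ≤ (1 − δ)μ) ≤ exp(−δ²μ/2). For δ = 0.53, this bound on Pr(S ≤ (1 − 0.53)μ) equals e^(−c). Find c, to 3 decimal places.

c = δ²μ/2 = 0.53²·567.25/2 = 79.6703.

79.670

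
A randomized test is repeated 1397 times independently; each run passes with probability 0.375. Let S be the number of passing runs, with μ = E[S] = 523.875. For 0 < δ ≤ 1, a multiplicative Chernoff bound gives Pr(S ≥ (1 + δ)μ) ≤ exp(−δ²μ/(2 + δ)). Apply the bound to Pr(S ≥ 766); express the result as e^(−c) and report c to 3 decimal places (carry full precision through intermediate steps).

Write 766 = (1 + δ)μ, so δ = 766/523.875 − 1 = 0.4621809…
Then the exponent is δ²μ/(2 + δ) = (766 − μ)² / (μ·(2 + δ)) = 45.449765.

45.450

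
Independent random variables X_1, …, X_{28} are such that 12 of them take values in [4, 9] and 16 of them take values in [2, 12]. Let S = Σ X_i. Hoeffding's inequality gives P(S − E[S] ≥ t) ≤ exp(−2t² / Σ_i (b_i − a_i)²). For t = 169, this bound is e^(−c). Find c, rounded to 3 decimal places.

Σ(b_i − a_i)² = 12·5² + 16·10² = 1900.
c = 2t² / 1900 = 2·169² / 1900 = 30.0642.

30.064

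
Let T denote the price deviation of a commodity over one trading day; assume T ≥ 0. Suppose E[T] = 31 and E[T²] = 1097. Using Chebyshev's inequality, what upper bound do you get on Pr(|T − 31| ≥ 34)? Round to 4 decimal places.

0.1176

Var(T) = E[T²] − (E[T])² = 1097 − 961 = 136.
Chebyshev's inequality: Pr(|T − μ| ≥ t) ≤ Var(T)/t² = 136/1156 = 0.1176.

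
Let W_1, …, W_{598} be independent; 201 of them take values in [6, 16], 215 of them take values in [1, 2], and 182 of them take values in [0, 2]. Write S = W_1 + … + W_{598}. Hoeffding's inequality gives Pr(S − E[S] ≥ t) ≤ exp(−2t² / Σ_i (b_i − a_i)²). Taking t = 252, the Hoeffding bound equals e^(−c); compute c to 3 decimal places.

Σ(b_i − a_i)² = 201·10² + 215·1² + 182·2² = 21043.
c = 2t² / 21043 = 2·252² / 21043 = 6.0356.

6.036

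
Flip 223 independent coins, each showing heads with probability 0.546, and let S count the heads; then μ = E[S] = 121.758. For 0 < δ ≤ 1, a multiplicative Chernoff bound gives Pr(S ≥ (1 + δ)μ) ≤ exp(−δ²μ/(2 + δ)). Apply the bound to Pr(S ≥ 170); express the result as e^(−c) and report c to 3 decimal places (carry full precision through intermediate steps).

7.977

Write 170 = (1 + δ)μ, so δ = 170/121.758 − 1 = 0.3962122…
Then the exponent is δ²μ/(2 + δ) = (170 − μ)² / (μ·(2 + δ)) = 7.976784.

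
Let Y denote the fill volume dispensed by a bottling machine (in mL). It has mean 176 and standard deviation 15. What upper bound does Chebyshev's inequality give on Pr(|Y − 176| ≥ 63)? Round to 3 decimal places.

0.057

Chebyshev: Pr(|Y − μ| ≥ t) ≤ Var(Y)/t².
Var(Y) = σ² = 15² = 225.
Bound = 225 / 3969 = 0.0567.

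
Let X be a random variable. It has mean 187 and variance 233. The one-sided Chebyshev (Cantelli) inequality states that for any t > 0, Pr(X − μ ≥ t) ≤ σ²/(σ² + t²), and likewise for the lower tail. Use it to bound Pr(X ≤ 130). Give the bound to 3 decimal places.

0.067

Here σ² = 233 and t = 57, so σ² + t² = 3482.
Cantelli's bound: 233/3482 = 0.0669.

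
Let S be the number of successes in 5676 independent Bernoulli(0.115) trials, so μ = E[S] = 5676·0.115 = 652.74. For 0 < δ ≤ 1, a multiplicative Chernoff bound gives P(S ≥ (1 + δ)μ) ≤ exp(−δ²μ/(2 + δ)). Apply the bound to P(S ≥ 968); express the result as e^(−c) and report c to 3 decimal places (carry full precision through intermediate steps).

61.323

Write 968 = (1 + δ)μ, so δ = 968/652.74 − 1 = 0.4829794…
Then the exponent is δ²μ/(2 + δ) = (968 − μ)² / (μ·(2 + δ)) = 61.323141.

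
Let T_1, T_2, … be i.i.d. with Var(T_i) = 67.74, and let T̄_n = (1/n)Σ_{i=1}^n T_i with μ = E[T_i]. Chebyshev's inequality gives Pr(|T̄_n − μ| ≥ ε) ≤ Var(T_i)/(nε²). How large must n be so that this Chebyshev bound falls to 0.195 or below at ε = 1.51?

Require 67.74/(n·1.51²) ≤ 0.195, i.e. n ≥ 67.74/(0.195·1.51²) = 152.355.
The smallest integer n is 153.

153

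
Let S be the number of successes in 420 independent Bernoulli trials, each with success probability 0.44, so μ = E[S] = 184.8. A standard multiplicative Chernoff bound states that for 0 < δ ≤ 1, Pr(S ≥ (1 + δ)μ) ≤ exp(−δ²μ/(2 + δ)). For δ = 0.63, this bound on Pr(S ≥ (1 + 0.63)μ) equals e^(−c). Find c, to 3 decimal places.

c = δ²μ/(2 + δ) = 0.63²·184.8/(2 + 0.63) = 27.8886.

27.889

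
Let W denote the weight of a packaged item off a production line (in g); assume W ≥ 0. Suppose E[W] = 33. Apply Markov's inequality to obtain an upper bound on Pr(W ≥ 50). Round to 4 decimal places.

Markov's inequality: for a non-negative random variable, Pr(W ≥ a) ≤ E[W]/a.
Here E[W] = 33 and a = 50, so the bound is 33/50 = 0.6600.

0.6600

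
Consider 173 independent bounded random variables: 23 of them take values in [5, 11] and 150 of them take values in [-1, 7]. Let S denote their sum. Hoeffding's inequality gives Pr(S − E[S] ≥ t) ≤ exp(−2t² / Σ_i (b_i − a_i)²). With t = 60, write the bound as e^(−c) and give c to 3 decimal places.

Σ(b_i − a_i)² = 23·6² + 150·8² = 10428.
c = 2t² / 10428 = 2·60² / 10428 = 0.6904.

0.690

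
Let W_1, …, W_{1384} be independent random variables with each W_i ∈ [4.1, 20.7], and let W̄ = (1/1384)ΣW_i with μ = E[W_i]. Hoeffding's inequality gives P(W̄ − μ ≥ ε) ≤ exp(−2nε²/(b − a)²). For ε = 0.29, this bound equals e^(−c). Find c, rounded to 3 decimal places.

0.845

c = 2nε²/(b − a)² = 2·1384·0.29² / 16.6² = 0.8448.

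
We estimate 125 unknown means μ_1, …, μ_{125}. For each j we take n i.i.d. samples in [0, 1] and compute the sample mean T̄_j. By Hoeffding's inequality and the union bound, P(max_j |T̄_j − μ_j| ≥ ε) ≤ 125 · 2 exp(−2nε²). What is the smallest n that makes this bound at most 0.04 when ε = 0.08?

Need 2·125·exp(−2nε²) ≤ 0.04, i.e. exp(−2nε²) ≤ 0.04/250.
So 2nε² ≥ ln(250/0.04) = 8.740337.
Hence n ≥ 8.740337/(2·0.08²) = 682.839.
The smallest integer n is 683.

683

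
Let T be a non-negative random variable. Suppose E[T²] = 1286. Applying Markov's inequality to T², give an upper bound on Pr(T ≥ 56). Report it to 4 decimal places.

0.4101

Since T ≥ 0, the event {T ≥ 56} is the same as {T² ≥ 3136}.
Markov's inequality applied to T² gives Pr(T² ≥ 3136) ≤ E[T²]/3136 = 1286/3136 = 0.4101.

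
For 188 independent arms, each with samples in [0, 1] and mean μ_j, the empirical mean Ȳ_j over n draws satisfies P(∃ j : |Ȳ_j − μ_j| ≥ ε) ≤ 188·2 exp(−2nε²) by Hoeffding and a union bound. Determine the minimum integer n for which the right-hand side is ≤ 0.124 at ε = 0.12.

279

Need 2·188·exp(−2nε²) ≤ 0.124, i.e. exp(−2nε²) ≤ 0.124/376.
So 2nε² ≥ ln(376/0.124) = 8.017063.
Hence n ≥ 8.017063/(2·0.12²) = 278.370.
The smallest integer n is 279.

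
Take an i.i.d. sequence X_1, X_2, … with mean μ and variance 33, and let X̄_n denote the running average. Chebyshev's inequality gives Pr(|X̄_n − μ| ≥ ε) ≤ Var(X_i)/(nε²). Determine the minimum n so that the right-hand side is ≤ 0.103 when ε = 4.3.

Require 33/(n·4.3²) ≤ 0.103, i.e. n ≥ 33/(0.103·4.3²) = 17.328.
The smallest integer n is 18.

18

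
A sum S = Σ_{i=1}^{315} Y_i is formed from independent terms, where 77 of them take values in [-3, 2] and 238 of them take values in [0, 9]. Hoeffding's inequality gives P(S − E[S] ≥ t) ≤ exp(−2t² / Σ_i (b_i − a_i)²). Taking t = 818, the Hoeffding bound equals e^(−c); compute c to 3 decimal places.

Σ(b_i − a_i)² = 77·5² + 238·9² = 21203.
c = 2t² / 21203 = 2·818² / 21203 = 63.1160.

63.116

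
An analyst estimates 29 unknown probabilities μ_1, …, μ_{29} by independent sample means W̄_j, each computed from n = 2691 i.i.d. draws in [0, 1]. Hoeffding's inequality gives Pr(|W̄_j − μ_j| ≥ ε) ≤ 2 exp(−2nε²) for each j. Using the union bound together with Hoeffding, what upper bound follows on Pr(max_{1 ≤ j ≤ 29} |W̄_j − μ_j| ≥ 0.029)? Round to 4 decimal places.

Per-experiment Hoeffding bound: 2·exp(−2·2691·0.029²) = 2·exp(−4.52626) = 0.021642.
Union bound over 29 events: 29·0.021642 = 0.62762.

0.6276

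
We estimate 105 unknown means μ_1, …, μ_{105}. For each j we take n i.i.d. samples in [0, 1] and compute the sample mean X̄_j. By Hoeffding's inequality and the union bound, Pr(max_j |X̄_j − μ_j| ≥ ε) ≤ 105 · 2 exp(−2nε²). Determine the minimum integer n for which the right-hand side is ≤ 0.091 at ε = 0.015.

Need 2·105·exp(−2nε²) ≤ 0.091, i.e. exp(−2nε²) ≤ 0.091/210.
So 2nε² ≥ ln(210/0.091) = 7.744003.
Hence n ≥ 7.744003/(2·0.015²) = 17208.896.
The smallest integer n is 17209.

17209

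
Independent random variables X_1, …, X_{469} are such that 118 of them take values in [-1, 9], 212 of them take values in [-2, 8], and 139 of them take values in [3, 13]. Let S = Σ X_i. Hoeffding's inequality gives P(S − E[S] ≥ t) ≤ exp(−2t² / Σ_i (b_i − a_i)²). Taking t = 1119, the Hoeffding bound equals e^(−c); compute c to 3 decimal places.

53.397

Σ(b_i − a_i)² = 118·10² + 212·10² + 139·10² = 46900.
c = 2t² / 46900 = 2·1119² / 46900 = 53.3971.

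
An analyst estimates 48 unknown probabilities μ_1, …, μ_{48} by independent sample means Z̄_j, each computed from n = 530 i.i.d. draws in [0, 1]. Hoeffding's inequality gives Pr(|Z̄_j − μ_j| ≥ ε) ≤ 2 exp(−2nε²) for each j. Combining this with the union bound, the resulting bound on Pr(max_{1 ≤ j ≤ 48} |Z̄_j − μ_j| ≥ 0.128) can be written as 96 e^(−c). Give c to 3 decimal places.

Union bound over the 48 events: Pr(max_{1 ≤ j ≤ 48} |Z̄_j − μ_j| ≥ 0.128) ≤ 48·2·exp(−2nε²) = 96 exp(−2·530·0.128²).
So c = 2·530·0.128² = 17.3670.

17.367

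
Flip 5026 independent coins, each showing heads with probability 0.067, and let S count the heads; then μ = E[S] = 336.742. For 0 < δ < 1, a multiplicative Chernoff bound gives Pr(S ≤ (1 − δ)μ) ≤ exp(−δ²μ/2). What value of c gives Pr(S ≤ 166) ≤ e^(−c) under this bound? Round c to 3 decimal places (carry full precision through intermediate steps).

Write 166 = (1 − δ)μ, so δ = 1 − 166/336.742 = 0.507041…
Then the exponent is δ²μ/2 = (μ − 166)²/(2μ) = 43.286597.

43.287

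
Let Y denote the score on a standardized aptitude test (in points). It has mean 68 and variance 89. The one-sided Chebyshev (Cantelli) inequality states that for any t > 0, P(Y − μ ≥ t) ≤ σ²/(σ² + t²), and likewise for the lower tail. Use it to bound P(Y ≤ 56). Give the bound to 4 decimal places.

Here σ² = 89 and t = 12, so σ² + t² = 233.
Cantelli's bound: 89/233 = 0.3820.

0.3820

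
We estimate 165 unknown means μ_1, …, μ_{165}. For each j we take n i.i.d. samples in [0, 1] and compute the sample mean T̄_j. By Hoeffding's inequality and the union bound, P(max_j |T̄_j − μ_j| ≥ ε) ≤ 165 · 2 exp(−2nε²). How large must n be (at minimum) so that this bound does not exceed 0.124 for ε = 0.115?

299

Need 2·165·exp(−2nε²) ≤ 0.124, i.e. exp(−2nε²) ≤ 0.124/330.
So 2nε² ≥ ln(330/0.124) = 7.886566.
Hence n ≥ 7.886566/(2·0.115²) = 298.169.
The smallest integer n is 299.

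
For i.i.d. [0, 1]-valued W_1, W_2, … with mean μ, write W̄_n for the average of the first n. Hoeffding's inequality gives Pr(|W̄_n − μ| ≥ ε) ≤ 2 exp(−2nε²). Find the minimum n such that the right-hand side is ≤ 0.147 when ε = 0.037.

Require 2·exp(−2nε²) ≤ 0.147, i.e. 2nε² ≥ ln(2/0.147) = 2.610470.
So n ≥ 2.610470 / (2·0.037²) = 953.422.
The smallest integer n is 954.

954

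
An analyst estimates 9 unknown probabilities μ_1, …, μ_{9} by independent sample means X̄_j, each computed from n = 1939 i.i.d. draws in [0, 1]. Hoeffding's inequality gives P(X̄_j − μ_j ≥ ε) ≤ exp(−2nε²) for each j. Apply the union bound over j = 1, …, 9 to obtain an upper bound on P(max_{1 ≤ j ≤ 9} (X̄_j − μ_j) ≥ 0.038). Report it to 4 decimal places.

0.0333

Per-experiment Hoeffding bound: exp(−2·1939·0.038²) = exp(−5.59983) = 0.0036985.
Union bound over 9 events: 9·0.0036985 = 0.03329.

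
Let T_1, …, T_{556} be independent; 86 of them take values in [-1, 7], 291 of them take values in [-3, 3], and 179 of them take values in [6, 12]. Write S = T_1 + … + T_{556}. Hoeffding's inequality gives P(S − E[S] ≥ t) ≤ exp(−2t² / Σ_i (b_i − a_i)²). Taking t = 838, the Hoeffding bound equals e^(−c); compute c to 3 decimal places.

62.633

Σ(b_i − a_i)² = 86·8² + 291·6² + 179·6² = 22424.
c = 2t² / 22424 = 2·838² / 22424 = 62.6333.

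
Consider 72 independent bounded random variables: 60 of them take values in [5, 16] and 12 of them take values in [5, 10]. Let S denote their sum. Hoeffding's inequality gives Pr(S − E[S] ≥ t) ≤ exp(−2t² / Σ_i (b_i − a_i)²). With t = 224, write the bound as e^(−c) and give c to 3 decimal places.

Σ(b_i − a_i)² = 60·11² + 12·5² = 7560.
c = 2t² / 7560 = 2·224² / 7560 = 13.2741.

13.274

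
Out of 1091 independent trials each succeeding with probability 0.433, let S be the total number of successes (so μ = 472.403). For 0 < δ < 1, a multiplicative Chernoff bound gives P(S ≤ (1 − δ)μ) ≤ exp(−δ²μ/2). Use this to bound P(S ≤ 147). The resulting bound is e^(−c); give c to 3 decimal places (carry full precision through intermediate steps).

Write 147 = (1 − δ)μ, so δ = 1 − 147/472.403 = 0.688825…
Then the exponent is δ²μ/2 = (μ − 147)²/(2μ) = 112.072862.

112.073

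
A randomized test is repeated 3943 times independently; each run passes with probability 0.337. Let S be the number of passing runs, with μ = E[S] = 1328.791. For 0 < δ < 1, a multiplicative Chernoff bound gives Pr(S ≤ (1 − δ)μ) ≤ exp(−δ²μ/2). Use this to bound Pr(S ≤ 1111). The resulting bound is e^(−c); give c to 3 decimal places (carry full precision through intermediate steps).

17.848

Write 1111 = (1 − δ)μ, so δ = 1 − 1111/1328.791 = 0.1639016…
Then the exponent is δ²μ/2 = (μ − 1111)²/(2μ) = 17.848149.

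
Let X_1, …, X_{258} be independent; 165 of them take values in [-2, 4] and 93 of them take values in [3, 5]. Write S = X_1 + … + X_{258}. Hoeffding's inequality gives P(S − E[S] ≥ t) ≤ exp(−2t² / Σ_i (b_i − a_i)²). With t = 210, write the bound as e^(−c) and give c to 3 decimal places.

Σ(b_i − a_i)² = 165·6² + 93·2² = 6312.
c = 2t² / 6312 = 2·210² / 6312 = 13.9734.

13.973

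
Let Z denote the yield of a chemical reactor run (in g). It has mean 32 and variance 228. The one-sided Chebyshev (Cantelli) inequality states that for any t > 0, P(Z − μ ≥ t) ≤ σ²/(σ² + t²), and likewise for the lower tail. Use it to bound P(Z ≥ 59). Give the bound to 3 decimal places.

Here σ² = 228 and t = 27, so σ² + t² = 957.
Cantelli's bound: 228/957 = 0.2382.

0.238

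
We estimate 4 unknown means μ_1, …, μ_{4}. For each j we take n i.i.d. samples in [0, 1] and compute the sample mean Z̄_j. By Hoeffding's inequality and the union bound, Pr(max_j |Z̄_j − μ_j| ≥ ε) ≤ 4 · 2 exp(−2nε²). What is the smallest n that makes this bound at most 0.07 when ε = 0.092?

280

Need 2·4·exp(−2nε²) ≤ 0.07, i.e. exp(−2nε²) ≤ 0.07/8.
So 2nε² ≥ ln(8/0.07) = 4.738702.
Hence n ≥ 4.738702/(2·0.092²) = 279.933.
The smallest integer n is 280.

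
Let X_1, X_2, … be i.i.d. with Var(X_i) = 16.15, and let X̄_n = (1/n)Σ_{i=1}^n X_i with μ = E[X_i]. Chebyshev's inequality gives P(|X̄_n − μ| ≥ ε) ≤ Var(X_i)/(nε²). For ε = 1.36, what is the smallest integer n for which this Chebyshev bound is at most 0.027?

Require 16.15/(n·1.36²) ≤ 0.027, i.e. n ≥ 16.15/(0.027·1.36²) = 323.393.
The smallest integer n is 324.

324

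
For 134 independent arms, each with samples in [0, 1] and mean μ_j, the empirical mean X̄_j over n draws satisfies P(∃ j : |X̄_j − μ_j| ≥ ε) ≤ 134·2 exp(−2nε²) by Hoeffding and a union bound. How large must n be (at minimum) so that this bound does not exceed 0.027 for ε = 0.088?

595

Need 2·134·exp(−2nε²) ≤ 0.027, i.e. exp(−2nε²) ≤ 0.027/268.
So 2nε² ≥ ln(268/0.027) = 9.202905.
Hence n ≥ 9.202905/(2·0.088²) = 594.196.
The smallest integer n is 595.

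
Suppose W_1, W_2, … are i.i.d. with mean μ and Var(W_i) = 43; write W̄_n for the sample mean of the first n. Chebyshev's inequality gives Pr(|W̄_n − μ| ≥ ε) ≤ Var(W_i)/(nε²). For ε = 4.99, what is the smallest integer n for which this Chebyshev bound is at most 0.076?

23

Require 43/(n·4.99²) ≤ 0.076, i.e. n ≥ 43/(0.076·4.99²) = 22.722.
The smallest integer n is 23.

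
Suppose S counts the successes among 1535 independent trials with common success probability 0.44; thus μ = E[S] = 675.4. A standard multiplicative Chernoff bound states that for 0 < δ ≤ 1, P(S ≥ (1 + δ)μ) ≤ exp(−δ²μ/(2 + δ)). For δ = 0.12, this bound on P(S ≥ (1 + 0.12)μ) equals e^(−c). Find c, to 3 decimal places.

c = δ²μ/(2 + δ) = 0.12²·675.4/(2 + 0.12) = 4.5876.

4.588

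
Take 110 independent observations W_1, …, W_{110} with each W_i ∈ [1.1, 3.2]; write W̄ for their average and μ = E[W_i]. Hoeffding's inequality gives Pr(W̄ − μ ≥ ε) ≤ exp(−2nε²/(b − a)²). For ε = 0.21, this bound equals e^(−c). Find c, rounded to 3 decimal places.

2.200

c = 2nε²/(b − a)² = 2·110·0.21² / 2.1² = 2.2000.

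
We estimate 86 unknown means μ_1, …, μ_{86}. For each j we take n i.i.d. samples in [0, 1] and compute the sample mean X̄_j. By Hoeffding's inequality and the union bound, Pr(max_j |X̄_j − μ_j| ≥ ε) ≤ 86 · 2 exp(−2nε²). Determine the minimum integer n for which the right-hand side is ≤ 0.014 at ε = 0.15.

Need 2·86·exp(−2nε²) ≤ 0.014, i.e. exp(−2nε²) ≤ 0.014/172.
So 2nε² ≥ ln(172/0.014) = 9.416192.
Hence n ≥ 9.416192/(2·0.15²) = 209.249.
The smallest integer n is 210.

210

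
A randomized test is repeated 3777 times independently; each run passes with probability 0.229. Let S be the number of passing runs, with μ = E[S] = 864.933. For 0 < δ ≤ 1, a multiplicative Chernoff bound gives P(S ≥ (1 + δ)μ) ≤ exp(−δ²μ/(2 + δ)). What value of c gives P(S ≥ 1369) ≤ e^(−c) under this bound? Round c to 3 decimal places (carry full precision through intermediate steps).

Write 1369 = (1 + δ)μ, so δ = 1369/864.933 − 1 = 0.5827816…
Then the exponent is δ²μ/(2 + δ) = (1369 − μ)² / (μ·(2 + δ)) = 113.738210.

113.738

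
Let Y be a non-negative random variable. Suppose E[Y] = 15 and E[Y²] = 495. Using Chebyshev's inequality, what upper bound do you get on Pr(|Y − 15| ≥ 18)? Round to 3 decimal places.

Var(Y) = E[Y²] − (E[Y])² = 495 − 225 = 270.
Chebyshev's inequality: Pr(|Y − μ| ≥ t) ≤ Var(Y)/t² = 270/324 = 0.8333.

0.833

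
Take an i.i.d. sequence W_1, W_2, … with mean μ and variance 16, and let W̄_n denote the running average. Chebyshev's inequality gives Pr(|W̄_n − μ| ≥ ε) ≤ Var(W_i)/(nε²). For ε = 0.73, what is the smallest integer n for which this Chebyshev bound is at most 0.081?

Require 16/(n·0.73²) ≤ 0.081, i.e. n ≥ 16/(0.081·0.73²) = 370.672.
The smallest integer n is 371.

371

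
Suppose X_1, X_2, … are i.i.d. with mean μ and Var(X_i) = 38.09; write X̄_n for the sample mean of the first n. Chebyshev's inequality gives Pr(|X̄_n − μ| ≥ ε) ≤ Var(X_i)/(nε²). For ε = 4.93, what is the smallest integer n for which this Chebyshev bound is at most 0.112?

Require 38.09/(n·4.93²) ≤ 0.112, i.e. n ≥ 38.09/(0.112·4.93²) = 13.993.
The smallest integer n is 14.

14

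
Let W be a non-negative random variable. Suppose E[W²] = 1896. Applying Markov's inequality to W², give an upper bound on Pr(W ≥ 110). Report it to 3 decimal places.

Since W ≥ 0, the event {W ≥ 110} is the same as {W² ≥ 12100}.
Markov's inequality applied to W² gives Pr(W² ≥ 12100) ≤ E[W²]/12100 = 1896/12100 = 0.1567.

0.157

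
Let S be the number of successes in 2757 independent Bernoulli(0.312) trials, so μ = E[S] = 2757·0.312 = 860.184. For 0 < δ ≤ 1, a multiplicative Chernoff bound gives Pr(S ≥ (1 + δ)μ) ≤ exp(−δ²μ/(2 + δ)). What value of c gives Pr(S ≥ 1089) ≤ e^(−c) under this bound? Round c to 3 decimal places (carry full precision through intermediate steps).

Write 1089 = (1 + δ)μ, so δ = 1089/860.184 − 1 = 0.2660082…
Then the exponent is δ²μ/(2 + δ) = (1089 − μ)² / (μ·(2 + δ)) = 26.860862.

26.861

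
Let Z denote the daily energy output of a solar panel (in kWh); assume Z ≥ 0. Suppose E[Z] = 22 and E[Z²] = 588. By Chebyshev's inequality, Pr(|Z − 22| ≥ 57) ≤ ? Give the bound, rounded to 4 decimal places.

Var(Z) = E[Z²] − (E[Z])² = 588 − 484 = 104.
Chebyshev's inequality: Pr(|Z − μ| ≥ t) ≤ Var(Z)/t² = 104/3249 = 0.0320.

0.0320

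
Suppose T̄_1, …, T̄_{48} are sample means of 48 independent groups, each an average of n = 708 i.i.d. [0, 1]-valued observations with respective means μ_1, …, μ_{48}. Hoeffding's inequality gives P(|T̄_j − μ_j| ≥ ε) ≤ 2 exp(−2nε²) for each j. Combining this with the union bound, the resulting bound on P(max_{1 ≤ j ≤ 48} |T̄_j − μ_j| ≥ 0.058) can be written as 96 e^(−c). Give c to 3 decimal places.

Union bound over the 48 events: P(max_{1 ≤ j ≤ 48} |T̄_j − μ_j| ≥ 0.058) ≤ 48·2·exp(−2nε²) = 96 exp(−2·708·0.058²).
So c = 2·708·0.058² = 4.7634.

4.763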